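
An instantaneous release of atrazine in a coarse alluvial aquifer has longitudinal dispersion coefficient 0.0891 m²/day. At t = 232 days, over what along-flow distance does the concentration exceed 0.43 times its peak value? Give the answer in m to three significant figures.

The plume is Gaussian with σ = √(2Dt) = √(2 × 0.0891 × 232) = 6.430 m.
C/C_peak = exp(−Δx²/(2σ²)) = 0.43 ⇒ Δx = σ·√(−2 ln 0.43) = 6.430 × 1.299 = 8.353 m.
Width = 2Δx = 16.7 m.

16.7 m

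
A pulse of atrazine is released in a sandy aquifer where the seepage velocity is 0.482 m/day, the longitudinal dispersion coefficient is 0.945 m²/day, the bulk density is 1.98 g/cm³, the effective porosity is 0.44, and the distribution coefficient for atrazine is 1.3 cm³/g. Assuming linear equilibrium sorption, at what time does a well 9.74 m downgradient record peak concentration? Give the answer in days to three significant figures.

Retardation factor R = 1 + ρ_b·K_d/n = 1 + 1.98 × 1.3/0.44 = 6.850.
Sorption retards both mechanisms: v_R = v/R = 0.07036 m/day, D_R = D/R = 0.1380 m²/day.
Peak time from v_R²t² + 2D_R t − x² = 0: t = (√(D_R² + v_R²x²) − D_R)/v_R².
√(D_R² + v_R²x²) = √(0.1380² + 0.07036² × 9.74²) = 0.6991; v_R² = 0.004951.
t = (0.6991 − 0.1380)/0.004951 = 113 days.

113 days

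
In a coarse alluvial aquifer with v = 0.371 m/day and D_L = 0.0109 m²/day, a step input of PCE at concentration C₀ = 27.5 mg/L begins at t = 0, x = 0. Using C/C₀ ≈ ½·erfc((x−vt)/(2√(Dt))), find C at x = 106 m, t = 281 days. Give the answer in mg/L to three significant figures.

For a continuous step input, C/C₀ ≈ ½·erfc((x−vt)/(2√(Dt))).
vt = 0.371 × 281 = 104.251 m and 2√(Dt) = 2√(0.0109 × 281) = 3.500 m.
Argument (x−vt)/(2√(Dt)) = (106 − 104.251)/3.500 = 0.4997; ½·erfc(0.4997) = 0.2399.
C = 27.5 × 0.2399 = 6.60 mg/L.

6.60 mg/L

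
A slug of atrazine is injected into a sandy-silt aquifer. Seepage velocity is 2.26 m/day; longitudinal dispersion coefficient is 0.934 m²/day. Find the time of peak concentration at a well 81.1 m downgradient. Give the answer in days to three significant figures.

35.7 days

For the 1D instantaneous-source solution, setting ∂C/∂t = 0 at fixed x gives v²t² + 2Dt − x² = 0, so t = (√(D² + v²x²) − D)/v².
√(D² + v²x²) = √(0.934² + 2.26² × 81.1²) = 183.3; v² = 5.1076.
t = (183.3 − 0.934)/5.1076 = 35.7 days (vs. the pure-advection estimate x/v = 35.9 d).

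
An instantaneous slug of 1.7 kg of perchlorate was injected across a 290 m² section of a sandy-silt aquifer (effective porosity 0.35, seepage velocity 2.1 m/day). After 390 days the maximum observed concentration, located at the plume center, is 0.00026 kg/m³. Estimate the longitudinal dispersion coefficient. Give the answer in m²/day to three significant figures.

At the plume center C_max = M/(n_e·A·√(4πDt)), so D = M²/(4πt·(n_e·A·C_max)²).
n_e·A·C_max = 0.35 × 290 × 0.00026 = 0.02639 kg/m.
D = 1.7²/(4π × 390 × 0.02639²) = 0.847 m²/day.

0.847 m²/day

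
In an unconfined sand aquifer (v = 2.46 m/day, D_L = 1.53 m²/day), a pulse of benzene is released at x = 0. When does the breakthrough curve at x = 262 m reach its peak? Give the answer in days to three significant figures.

For the 1D instantaneous-source solution, setting ∂C/∂t = 0 at fixed x gives v²t² + 2Dt − x² = 0, so t = (√(D² + v²x²) − D)/v².
√(D² + v²x²) = √(1.53² + 2.46² × 262²) = 644.5; v² = 6.0516.
t = (644.5 − 1.53)/6.0516 = 106 days (vs. the pure-advection estimate x/v = 107 d).

106 days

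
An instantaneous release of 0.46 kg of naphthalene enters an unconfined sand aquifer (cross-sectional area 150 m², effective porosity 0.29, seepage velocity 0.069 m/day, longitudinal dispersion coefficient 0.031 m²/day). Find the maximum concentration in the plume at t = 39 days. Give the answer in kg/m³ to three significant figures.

0.00271 kg/m³

The peak of an instantaneous 1D plume sits at x = vt; there the Gaussian factor is 1 and C_max = M/(n_e·A·√(4πDt)), where n_e·A is the pore area the mass is dissolved in.
√(4πDt) = √(4π × 0.031 × 39) = 3.898 m, so C_max = 0.46/(0.29 × 150 × 3.898) = 0.00271 kg/m³.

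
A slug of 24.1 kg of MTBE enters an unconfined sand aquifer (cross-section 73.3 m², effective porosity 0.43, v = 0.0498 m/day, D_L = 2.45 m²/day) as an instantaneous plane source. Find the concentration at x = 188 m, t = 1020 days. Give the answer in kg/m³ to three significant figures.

For an instantaneous plane source, C(x,t) = M/(n_e·A·√(4πDt)) · exp(−(x−vt)²/(4Dt)), with n_e·A the pore (flow) area.
Plume center vt = 0.0498 × 1020 = 50.796 m, so the well at 188 m is 137.204 m downgradient of the peak.
√(4πDt) = 177.2 m, giving peak height M/(n_e·A·√(4πDt)) = 24.1/(0.43 × 73.3 × 177.2) = 0.004315 kg/m³.
(x−vt)²/(4Dt) = (137.204)²/(4 × 2.45 × 1020) = 1.883; exp(−1.883) = 0.1521.
C = 0.004315 × 0.1521 = 0.000656 kg/m³.

0.000656 kg/m³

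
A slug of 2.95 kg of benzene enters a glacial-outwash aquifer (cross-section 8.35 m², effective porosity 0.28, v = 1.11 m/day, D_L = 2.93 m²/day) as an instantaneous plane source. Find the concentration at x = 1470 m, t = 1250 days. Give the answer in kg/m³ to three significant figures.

For an instantaneous plane source, C(x,t) = M/(n_e·A·√(4πDt)) · exp(−(x−vt)²/(4Dt)), with n_e·A the pore (flow) area.
Plume center vt = 1.11 × 1250 = 1387.5 m, so the well at 1470 m is 82.5 m downgradient of the peak.
√(4πDt) = 214.5 m, giving peak height M/(n_e·A·√(4πDt)) = 2.95/(0.28 × 8.35 × 214.5) = 0.005882 kg/m³.
(x−vt)²/(4Dt) = (82.5)²/(4 × 2.93 × 1250) = 0.4646; exp(−0.4646) = 0.6284.
C = 0.005882 × 0.6284 = 0.00370 kg/m³.

0.00370 kg/m³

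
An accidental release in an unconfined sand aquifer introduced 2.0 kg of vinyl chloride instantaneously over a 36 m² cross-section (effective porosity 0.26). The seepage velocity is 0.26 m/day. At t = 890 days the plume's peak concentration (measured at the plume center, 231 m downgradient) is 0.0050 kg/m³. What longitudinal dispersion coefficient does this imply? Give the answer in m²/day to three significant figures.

0.163 m²/day

At the plume center C_max = M/(n_e·A·√(4πDt)), so D = M²/(4πt·(n_e·A·C_max)²).
n_e·A·C_max = 0.26 × 36 × 0.0050 = 0.04680 kg/m.
D = 2.0²/(4π × 890 × 0.04680²) = 0.163 m²/day.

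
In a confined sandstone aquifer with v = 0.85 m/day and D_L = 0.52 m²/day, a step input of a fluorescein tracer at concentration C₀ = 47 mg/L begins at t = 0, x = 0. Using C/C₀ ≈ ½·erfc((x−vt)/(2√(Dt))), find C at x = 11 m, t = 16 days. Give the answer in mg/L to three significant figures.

34.7 mg/L

For a continuous step input, C/C₀ ≈ ½·erfc((x−vt)/(2√(Dt))).
vt = 0.85 × 16 = 13.6 m and 2√(Dt) = 2√(0.52 × 16) = 5.769 m.
Argument (x−vt)/(2√(Dt)) = (11 − 13.6)/5.769 = -0.4507; ½·erfc(-0.4507) = 0.7381.
C = 47 × 0.7381 = 34.7 mg/L.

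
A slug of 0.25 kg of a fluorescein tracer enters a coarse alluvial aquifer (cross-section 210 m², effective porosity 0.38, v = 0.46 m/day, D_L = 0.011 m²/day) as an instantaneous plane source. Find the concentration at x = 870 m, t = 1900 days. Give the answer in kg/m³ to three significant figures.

For an instantaneous plane source, C(x,t) = M/(n_e·A·√(4πDt)) · exp(−(x−vt)²/(4Dt)), with n_e·A the pore (flow) area.
Plume center vt = 0.46 × 1900 = 874 m, so the well at 870 m is 4 m upgradient of the peak.
√(4πDt) = 16.21 m, giving peak height M/(n_e·A·√(4πDt)) = 0.25/(0.38 × 210 × 16.21) = 0.0001933 kg/m³.
(x−vt)²/(4Dt) = (-4)²/(4 × 0.011 × 1900) = 0.1914; exp(−0.1914) = 0.8258.
C = 0.0001933 × 0.8258 = 0.000160 kg/m³.

0.000160 kg/m³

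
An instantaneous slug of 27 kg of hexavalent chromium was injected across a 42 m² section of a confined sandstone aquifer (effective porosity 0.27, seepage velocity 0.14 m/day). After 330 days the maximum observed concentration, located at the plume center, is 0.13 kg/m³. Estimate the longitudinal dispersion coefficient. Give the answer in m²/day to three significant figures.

0.0809 m²/day

At the plume center C_max = M/(n_e·A·√(4πDt)), so D = M²/(4πt·(n_e·A·C_max)²).
n_e·A·C_max = 0.27 × 42 × 0.13 = 1.474 kg/m.
D = 27²/(4π × 330 × 1.474²) = 0.0809 m²/day.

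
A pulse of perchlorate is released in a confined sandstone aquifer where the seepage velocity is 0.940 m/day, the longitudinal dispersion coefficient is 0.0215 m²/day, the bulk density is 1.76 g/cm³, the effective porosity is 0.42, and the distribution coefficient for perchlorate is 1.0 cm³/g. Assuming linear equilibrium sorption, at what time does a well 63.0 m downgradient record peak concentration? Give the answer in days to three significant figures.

Retardation factor R = 1 + ρ_b·K_d/n = 1 + 1.76 × 1.0/0.42 = 5.190.
Sorption retards both mechanisms: v_R = v/R = 0.1811 m/day, D_R = D/R = 0.004143 m²/day.
Peak time from v_R²t² + 2D_R t − x² = 0: t = (√(D_R² + v_R²x²) − D_R)/v_R².
√(D_R² + v_R²x²) = √(0.004143² + 0.1811² × 63.0²) = 11.41; v_R² = 0.03280.
t = (11.41 − 0.004143)/0.03280 = 348 days.

348 days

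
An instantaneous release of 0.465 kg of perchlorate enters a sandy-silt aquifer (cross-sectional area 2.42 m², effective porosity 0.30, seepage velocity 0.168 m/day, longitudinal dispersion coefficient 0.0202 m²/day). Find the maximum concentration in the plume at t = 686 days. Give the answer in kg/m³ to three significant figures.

0.0485 kg/m³

The peak of an instantaneous 1D plume sits at x = vt; there the Gaussian factor is 1 and C_max = M/(n_e·A·√(4πDt)), where n_e·A is the pore area the mass is dissolved in.
√(4πDt) = √(4π × 0.0202 × 686) = 13.20 m, so C_max = 0.465/(0.30 × 2.42 × 13.20) = 0.0485 kg/m³.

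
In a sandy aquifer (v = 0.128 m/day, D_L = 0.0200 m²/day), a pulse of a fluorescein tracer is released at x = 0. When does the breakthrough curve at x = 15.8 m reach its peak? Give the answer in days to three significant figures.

122 days

For the 1D instantaneous-source solution, setting ∂C/∂t = 0 at fixed x gives v²t² + 2Dt − x² = 0, so t = (√(D² + v²x²) − D)/v².
√(D² + v²x²) = √(0.0200² + 0.128² × 15.8²) = 2.022; v² = 0.016384.
t = (2.022 − 0.0200)/0.016384 = 122 days (vs. the pure-advection estimate x/v = 123 d).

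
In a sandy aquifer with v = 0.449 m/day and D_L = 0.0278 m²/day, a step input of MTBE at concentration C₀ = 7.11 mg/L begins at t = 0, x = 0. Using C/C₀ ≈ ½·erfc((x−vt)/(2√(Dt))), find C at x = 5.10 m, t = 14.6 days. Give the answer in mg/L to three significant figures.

For a continuous step input, C/C₀ ≈ ½·erfc((x−vt)/(2√(Dt))).
vt = 0.449 × 14.6 = 6.5554 m and 2√(Dt) = 2√(0.0278 × 14.6) = 1.274 m.
Argument (x−vt)/(2√(Dt)) = (5.10 − 6.5554)/1.274 = -1.142; ½·erfc(-1.142) = 0.9468.
C = 7.11 × 0.9468 = 6.73 mg/L.

6.73 mg/L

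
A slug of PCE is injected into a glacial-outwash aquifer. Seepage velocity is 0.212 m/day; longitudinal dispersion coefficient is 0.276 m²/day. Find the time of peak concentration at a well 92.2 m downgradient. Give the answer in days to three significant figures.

For the 1D instantaneous-source solution, setting ∂C/∂t = 0 at fixed x gives v²t² + 2Dt − x² = 0, so t = (√(D² + v²x²) − D)/v².
√(D² + v²x²) = √(0.276² + 0.212² × 92.2²) = 19.55; v² = 0.044944.
t = (19.55 − 0.276)/0.044944 = 429 days (vs. the pure-advection estimate x/v = 435 d).

429 days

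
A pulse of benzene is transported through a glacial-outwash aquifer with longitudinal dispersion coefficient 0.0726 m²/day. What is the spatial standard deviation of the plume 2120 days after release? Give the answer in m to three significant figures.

Dispersive spreading gives a Gaussian with σ² = 2Dt; advection only shifts the center.
σ = √(2 × 0.0726 × 2120) = 17.5 m.

17.5 m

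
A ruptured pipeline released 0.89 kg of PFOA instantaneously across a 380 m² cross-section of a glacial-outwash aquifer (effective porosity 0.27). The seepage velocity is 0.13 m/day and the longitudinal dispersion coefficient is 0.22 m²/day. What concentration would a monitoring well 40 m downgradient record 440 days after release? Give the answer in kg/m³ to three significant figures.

For an instantaneous plane source, C(x,t) = M/(n_e·A·√(4πDt)) · exp(−(x−vt)²/(4Dt)), with n_e·A the pore (flow) area.
Plume center vt = 0.13 × 440 = 57.2 m, so the well at 40 m is 17.2 m upgradient of the peak.
√(4πDt) = 34.88 m, giving peak height M/(n_e·A·√(4πDt)) = 0.89/(0.27 × 380 × 34.88) = 0.0002487 kg/m³.
(x−vt)²/(4Dt) = (-17.2)²/(4 × 0.22 × 440) = 0.7640; exp(−0.7640) = 0.4658.
C = 0.0002487 × 0.4658 = 0.000116 kg/m³.

0.000116 kg/m³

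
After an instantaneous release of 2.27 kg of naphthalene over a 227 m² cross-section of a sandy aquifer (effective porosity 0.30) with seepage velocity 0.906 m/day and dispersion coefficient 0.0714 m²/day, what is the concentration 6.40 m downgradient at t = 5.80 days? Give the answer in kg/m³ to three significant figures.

0.00662 kg/m³

For an instantaneous plane source, C(x,t) = M/(n_e·A·√(4πDt)) · exp(−(x−vt)²/(4Dt)), with n_e·A the pore (flow) area.
Plume center vt = 0.906 × 5.80 = 5.2548 m, so the well at 6.40 m is 1.1452 m downgradient of the peak.
√(4πDt) = 2.281 m, giving peak height M/(n_e·A·√(4πDt)) = 2.27/(0.30 × 227 × 2.281) = 0.01461 kg/m³.
(x−vt)²/(4Dt) = (1.1452)²/(4 × 0.0714 × 5.80) = 0.7917; exp(−0.7917) = 0.4531.
C = 0.01461 × 0.4531 = 0.00662 kg/m³.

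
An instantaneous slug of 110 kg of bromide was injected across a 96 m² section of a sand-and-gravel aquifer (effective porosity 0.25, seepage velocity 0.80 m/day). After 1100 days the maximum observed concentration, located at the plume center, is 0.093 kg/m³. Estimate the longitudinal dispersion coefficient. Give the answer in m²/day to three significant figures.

At the plume center C_max = M/(n_e·A·√(4πDt)), so D = M²/(4πt·(n_e·A·C_max)²).
n_e·A·C_max = 0.25 × 96 × 0.093 = 2.232 kg/m.
D = 110²/(4π × 1100 × 2.232²) = 0.176 m²/day.

0.176 m²/day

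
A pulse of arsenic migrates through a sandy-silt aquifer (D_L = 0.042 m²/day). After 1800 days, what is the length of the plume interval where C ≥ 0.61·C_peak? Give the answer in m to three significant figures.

The plume is Gaussian with σ = √(2Dt) = √(2 × 0.042 × 1800) = 12.30 m.
C/C_peak = exp(−Δx²/(2σ²)) = 0.61 ⇒ Δx = σ·√(−2 ln 0.61) = 12.30 × 0.9943 = 12.23 m.
Width = 2Δx = 24.5 m.

24.5 m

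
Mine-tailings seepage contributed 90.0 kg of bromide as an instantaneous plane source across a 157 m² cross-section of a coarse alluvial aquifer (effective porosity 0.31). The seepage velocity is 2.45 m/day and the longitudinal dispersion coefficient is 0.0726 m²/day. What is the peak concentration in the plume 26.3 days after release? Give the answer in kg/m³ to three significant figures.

The peak of an instantaneous 1D plume sits at x = vt; there the Gaussian factor is 1 and C_max = M/(n_e·A·√(4πDt)), where n_e·A is the pore area the mass is dissolved in.
√(4πDt) = √(4π × 0.0726 × 26.3) = 4.898 m, so C_max = 90.0/(0.31 × 157 × 4.898) = 0.378 kg/m³.

0.378 kg/m³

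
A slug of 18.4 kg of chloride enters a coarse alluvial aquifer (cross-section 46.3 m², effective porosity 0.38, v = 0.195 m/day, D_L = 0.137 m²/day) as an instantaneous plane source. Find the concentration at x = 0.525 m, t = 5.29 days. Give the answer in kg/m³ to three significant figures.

0.317 kg/m³

For an instantaneous plane source, C(x,t) = M/(n_e·A·√(4πDt)) · exp(−(x−vt)²/(4Dt)), with n_e·A the pore (flow) area.
Plume center vt = 0.195 × 5.29 = 1.03155 m, so the well at 0.525 m is 0.50655 m upgradient of the peak.
√(4πDt) = 3.018 m, giving peak height M/(n_e·A·√(4πDt)) = 18.4/(0.38 × 46.3 × 3.018) = 0.3465 kg/m³.
(x−vt)²/(4Dt) = (-0.50655)²/(4 × 0.137 × 5.29) = 0.08851; exp(−0.08851) = 0.9153.
C = 0.3465 × 0.9153 = 0.317 kg/m³.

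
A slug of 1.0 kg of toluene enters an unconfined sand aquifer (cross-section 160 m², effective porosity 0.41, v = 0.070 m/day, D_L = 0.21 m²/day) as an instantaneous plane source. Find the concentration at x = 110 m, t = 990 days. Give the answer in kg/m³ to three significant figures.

4.07e-05 kg/m³

For an instantaneous plane source, C(x,t) = M/(n_e·A·√(4πDt)) · exp(−(x−vt)²/(4Dt)), with n_e·A the pore (flow) area.
Plume center vt = 0.070 × 990 = 69.3 m, so the well at 110 m is 40.7 m downgradient of the peak.
√(4πDt) = 51.11 m, giving peak height M/(n_e·A·√(4πDt)) = 1.0/(0.41 × 160 × 51.11) = 0.0002983 kg/m³.
(x−vt)²/(4Dt) = (40.7)²/(4 × 0.21 × 990) = 1.992; exp(−1.992) = 0.1364.
C = 0.0002983 × 0.1364 = 4.07e-05 kg/m³.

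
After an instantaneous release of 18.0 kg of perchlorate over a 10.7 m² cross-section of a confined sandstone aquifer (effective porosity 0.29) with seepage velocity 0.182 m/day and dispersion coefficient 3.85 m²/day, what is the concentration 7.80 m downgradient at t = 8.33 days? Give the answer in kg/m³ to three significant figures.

For an instantaneous plane source, C(x,t) = M/(n_e·A·√(4πDt)) · exp(−(x−vt)²/(4Dt)), with n_e·A the pore (flow) area.
Plume center vt = 0.182 × 8.33 = 1.51606 m, so the well at 7.80 m is 6.28394 m downgradient of the peak.
√(4πDt) = 20.08 m, giving peak height M/(n_e·A·√(4πDt)) = 18.0/(0.29 × 10.7 × 20.08) = 0.2889 kg/m³.
(x−vt)²/(4Dt) = (6.28394)²/(4 × 3.85 × 8.33) = 0.3078; exp(−0.3078) = 0.7351.
C = 0.2889 × 0.7351 = 0.212 kg/m³.

0.212 kg/m³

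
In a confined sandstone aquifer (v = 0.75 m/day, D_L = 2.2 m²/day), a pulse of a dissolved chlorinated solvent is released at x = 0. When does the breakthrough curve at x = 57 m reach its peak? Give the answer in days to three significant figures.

72.2 days

For the 1D instantaneous-source solution, setting ∂C/∂t = 0 at fixed x gives v²t² + 2Dt − x² = 0, so t = (√(D² + v²x²) − D)/v².
√(D² + v²x²) = √(2.2² + 0.75² × 57²) = 42.81; v² = 0.5625.
t = (42.81 − 2.2)/0.5625 = 72.2 days (vs. the pure-advection estimate x/v = 76.0 d).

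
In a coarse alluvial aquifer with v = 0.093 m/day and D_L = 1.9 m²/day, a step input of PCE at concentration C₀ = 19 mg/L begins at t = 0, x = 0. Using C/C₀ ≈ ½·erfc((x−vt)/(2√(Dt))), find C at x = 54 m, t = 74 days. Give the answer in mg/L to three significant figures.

0.0471 mg/L

For a continuous step input, C/C₀ ≈ ½·erfc((x−vt)/(2√(Dt))).
vt = 0.093 × 74 = 6.882 m and 2√(Dt) = 2√(1.9 × 74) = 23.71 m.
Argument (x−vt)/(2√(Dt)) = (54 − 6.882)/23.71 = 1.987; ½·erfc(1.987) = 0.002477.
C = 19 × 0.002477 = 0.0471 mg/L.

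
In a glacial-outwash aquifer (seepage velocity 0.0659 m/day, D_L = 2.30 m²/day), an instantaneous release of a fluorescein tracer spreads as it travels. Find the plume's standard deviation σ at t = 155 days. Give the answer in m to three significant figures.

Dispersive spreading gives a Gaussian with σ² = 2Dt; advection only shifts the center.
σ = √(2 × 2.30 × 155) = 26.7 m.

26.7 m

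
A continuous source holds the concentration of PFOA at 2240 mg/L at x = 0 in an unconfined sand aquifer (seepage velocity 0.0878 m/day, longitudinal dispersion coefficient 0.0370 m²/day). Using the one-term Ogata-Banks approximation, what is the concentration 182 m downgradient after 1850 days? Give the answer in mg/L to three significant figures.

106 mg/L

For a continuous step input, C/C₀ ≈ ½·erfc((x−vt)/(2√(Dt))).
vt = 0.0878 × 1850 = 162.43 m and 2√(Dt) = 2√(0.0370 × 1850) = 16.55 m.
Argument (x−vt)/(2√(Dt)) = (182 − 162.43)/16.55 = 1.182; ½·erfc(1.182) = 0.04730.
C = 2240 × 0.04730 = 106 mg/L.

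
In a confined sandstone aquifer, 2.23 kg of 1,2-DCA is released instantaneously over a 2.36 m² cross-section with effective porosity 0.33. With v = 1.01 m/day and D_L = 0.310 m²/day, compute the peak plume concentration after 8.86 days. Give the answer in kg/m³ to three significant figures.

0.487 kg/m³

The peak of an instantaneous 1D plume sits at x = vt; there the Gaussian factor is 1 and C_max = M/(n_e·A·√(4πDt)), where n_e·A is the pore area the mass is dissolved in.
√(4πDt) = √(4π × 0.310 × 8.86) = 5.875 m, so C_max = 2.23/(0.33 × 2.36 × 5.875) = 0.487 kg/m³.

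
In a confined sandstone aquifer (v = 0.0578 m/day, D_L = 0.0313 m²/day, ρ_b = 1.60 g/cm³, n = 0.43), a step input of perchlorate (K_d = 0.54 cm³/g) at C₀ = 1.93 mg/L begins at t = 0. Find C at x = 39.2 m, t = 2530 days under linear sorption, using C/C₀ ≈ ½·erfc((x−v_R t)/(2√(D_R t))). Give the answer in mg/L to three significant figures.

Retardation factor R = 1 + ρ_b·K_d/n = 1 + 1.60 × 0.54/0.43 = 3.009.
Sorption retards both mechanisms: v_R = v/R = 0.01921 m/day, D_R = D/R = 0.01040 m²/day.
v_R·t = 0.01921 × 2530 = 48.6013 m; 2√(D_R t) = 10.26 m; argument = (39.2 − 48.6013)/10.26 = -0.9163.
C = C₀ × ½·erfc(-0.9163) = 1.93 × 0.9025 = 1.74 mg/L.

1.74 mg/L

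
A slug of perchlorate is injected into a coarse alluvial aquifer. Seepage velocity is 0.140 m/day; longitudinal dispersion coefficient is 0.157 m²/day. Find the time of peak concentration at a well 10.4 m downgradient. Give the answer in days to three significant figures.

66.7 days

For the 1D instantaneous-source solution, setting ∂C/∂t = 0 at fixed x gives v²t² + 2Dt − x² = 0, so t = (√(D² + v²x²) − D)/v².
√(D² + v²x²) = √(0.157² + 0.140² × 10.4²) = 1.464; v² = 0.0196.
t = (1.464 − 0.157)/0.0196 = 66.7 days (vs. the pure-advection estimate x/v = 74.3 d).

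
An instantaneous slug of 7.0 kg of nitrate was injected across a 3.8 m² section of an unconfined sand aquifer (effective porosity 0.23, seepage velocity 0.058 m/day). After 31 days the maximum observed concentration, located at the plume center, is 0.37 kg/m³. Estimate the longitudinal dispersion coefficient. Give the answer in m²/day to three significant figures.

1.20 m²/day

At the plume center C_max = M/(n_e·A·√(4πDt)), so D = M²/(4πt·(n_e·A·C_max)²).
n_e·A·C_max = 0.23 × 3.8 × 0.37 = 0.3234 kg/m.
D = 7.0²/(4π × 31 × 0.3234²) = 1.20 m²/day.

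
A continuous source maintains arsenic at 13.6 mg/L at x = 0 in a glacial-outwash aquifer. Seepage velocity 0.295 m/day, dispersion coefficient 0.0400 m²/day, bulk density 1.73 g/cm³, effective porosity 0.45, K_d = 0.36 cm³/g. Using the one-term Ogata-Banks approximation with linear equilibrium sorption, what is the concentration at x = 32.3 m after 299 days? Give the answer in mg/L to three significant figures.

12.7 mg/L

Retardation factor R = 1 + ρ_b·K_d/n = 1 + 1.73 × 0.36/0.45 = 2.384.
Sorption retards both mechanisms: v_R = v/R = 0.1237 m/day, D_R = D/R = 0.01678 m²/day.
v_R·t = 0.1237 × 299 = 36.9863 m; 2√(D_R t) = 4.480 m; argument = (32.3 − 36.9863)/4.480 = -1.046.
C = C₀ × ½·erfc(-1.046) = 13.6 × 0.9305 = 12.7 mg/L.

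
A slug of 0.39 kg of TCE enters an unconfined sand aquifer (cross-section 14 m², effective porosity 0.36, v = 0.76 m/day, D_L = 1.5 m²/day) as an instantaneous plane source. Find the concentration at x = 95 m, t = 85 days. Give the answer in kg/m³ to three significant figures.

For an instantaneous plane source, C(x,t) = M/(n_e·A·√(4πDt)) · exp(−(x−vt)²/(4Dt)), with n_e·A the pore (flow) area.
Plume center vt = 0.76 × 85 = 64.6 m, so the well at 95 m is 30.4 m downgradient of the peak.
√(4πDt) = 40.03 m, giving peak height M/(n_e·A·√(4πDt)) = 0.39/(0.36 × 14 × 40.03) = 0.001933 kg/m³.
(x−vt)²/(4Dt) = (30.4)²/(4 × 1.5 × 85) = 1.812; exp(−1.812) = 0.1633.
C = 0.001933 × 0.1633 = 0.000316 kg/m³.

0.000316 kg/m³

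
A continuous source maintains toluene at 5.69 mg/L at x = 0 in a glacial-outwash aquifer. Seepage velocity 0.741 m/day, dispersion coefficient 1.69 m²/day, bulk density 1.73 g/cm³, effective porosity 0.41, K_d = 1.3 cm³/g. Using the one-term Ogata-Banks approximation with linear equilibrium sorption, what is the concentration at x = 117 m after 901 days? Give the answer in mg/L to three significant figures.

Retardation factor R = 1 + ρ_b·K_d/n = 1 + 1.73 × 1.3/0.41 = 6.485.
Sorption retards both mechanisms: v_R = v/R = 0.1143 m/day, D_R = D/R = 0.2606 m²/day.
v_R·t = 0.1143 × 901 = 102.9843 m; 2√(D_R t) = 30.65 m; argument = (117 − 102.9843)/30.65 = 0.4573.
C = C₀ × ½·erfc(0.4573) = 5.69 × 0.2589 = 1.47 mg/L.

1.47 mg/L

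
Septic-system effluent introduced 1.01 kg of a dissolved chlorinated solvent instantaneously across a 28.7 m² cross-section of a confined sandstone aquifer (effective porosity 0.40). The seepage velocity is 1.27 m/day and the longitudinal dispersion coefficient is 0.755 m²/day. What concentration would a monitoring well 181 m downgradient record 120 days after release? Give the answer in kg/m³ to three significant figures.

For an instantaneous plane source, C(x,t) = M/(n_e·A·√(4πDt)) · exp(−(x−vt)²/(4Dt)), with n_e·A the pore (flow) area.
Plume center vt = 1.27 × 120 = 152.4 m, so the well at 181 m is 28.6 m downgradient of the peak.
√(4πDt) = 33.74 m, giving peak height M/(n_e·A·√(4πDt)) = 1.01/(0.40 × 28.7 × 33.74) = 0.002608 kg/m³.
(x−vt)²/(4Dt) = (28.6)²/(4 × 0.755 × 120) = 2.257; exp(−2.257) = 0.1047.
C = 0.002608 × 0.1047 = 0.000273 kg/m³.

0.000273 kg/m³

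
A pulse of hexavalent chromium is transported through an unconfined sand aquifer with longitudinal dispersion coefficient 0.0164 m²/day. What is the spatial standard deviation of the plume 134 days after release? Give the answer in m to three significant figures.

2.10 m

Dispersive spreading gives a Gaussian with σ² = 2Dt; advection only shifts the center.
σ = √(2 × 0.0164 × 134) = 2.10 m.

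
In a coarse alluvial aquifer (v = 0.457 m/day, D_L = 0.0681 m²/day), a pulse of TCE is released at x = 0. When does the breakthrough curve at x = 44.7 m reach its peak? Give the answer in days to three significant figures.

97.5 days

For the 1D instantaneous-source solution, setting ∂C/∂t = 0 at fixed x gives v²t² + 2Dt − x² = 0, so t = (√(D² + v²x²) − D)/v².
√(D² + v²x²) = √(0.0681² + 0.457² × 44.7²) = 20.43; v² = 0.208849.
t = (20.43 − 0.0681)/0.208849 = 97.5 days (vs. the pure-advection estimate x/v = 97.8 d).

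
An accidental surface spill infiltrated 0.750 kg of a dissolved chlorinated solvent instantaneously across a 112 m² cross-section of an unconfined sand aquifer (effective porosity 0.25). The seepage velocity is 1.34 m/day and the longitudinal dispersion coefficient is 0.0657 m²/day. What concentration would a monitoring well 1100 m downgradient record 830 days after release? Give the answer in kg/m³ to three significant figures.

For an instantaneous plane source, C(x,t) = M/(n_e·A·√(4πDt)) · exp(−(x−vt)²/(4Dt)), with n_e·A the pore (flow) area.
Plume center vt = 1.34 × 830 = 1112.2 m, so the well at 1100 m is 12.2 m upgradient of the peak.
√(4πDt) = 26.18 m, giving peak height M/(n_e·A·√(4πDt)) = 0.750/(0.25 × 112 × 26.18) = 0.001023 kg/m³.
(x−vt)²/(4Dt) = (-12.2)²/(4 × 0.0657 × 830) = 0.6824; exp(−0.6824) = 0.5054.
C = 0.001023 × 0.5054 = 0.000517 kg/m³.

0.000517 kg/m³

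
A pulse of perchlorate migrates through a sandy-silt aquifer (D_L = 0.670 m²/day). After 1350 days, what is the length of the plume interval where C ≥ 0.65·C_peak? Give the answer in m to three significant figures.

The plume is Gaussian with σ = √(2Dt) = √(2 × 0.670 × 1350) = 42.53 m.
C/C_peak = exp(−Δx²/(2σ²)) = 0.65 ⇒ Δx = σ·√(−2 ln 0.65) = 42.53 × 0.9282 = 39.48 m.
Width = 2Δx = 79.0 m.

79.0 m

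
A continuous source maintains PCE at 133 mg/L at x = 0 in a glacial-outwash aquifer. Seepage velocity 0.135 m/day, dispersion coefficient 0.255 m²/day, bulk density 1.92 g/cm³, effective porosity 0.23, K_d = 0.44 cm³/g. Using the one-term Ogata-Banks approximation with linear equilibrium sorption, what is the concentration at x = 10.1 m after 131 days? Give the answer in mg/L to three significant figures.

Retardation factor R = 1 + ρ_b·K_d/n = 1 + 1.92 × 0.44/0.23 = 4.673.
Sorption retards both mechanisms: v_R = v/R = 0.02889 m/day, D_R = D/R = 0.05457 m²/day.
v_R·t = 0.02889 × 131 = 3.78459 m; 2√(D_R t) = 5.347 m; argument = (10.1 − 3.78459)/5.347 = 1.181.
C = C₀ × ½·erfc(1.181) = 133 × 0.04744 = 6.31 mg/L.

6.31 mg/L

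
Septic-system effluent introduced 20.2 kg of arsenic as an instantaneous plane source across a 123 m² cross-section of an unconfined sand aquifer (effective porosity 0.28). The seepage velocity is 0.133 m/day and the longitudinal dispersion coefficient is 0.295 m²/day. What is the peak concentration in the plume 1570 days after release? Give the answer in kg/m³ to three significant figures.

0.00769 kg/m³

The peak of an instantaneous 1D plume sits at x = vt; there the Gaussian factor is 1 and C_max = M/(n_e·A·√(4πDt)), where n_e·A is the pore area the mass is dissolved in.
√(4πDt) = √(4π × 0.295 × 1570) = 76.29 m, so C_max = 20.2/(0.28 × 123 × 76.29) = 0.00769 kg/m³.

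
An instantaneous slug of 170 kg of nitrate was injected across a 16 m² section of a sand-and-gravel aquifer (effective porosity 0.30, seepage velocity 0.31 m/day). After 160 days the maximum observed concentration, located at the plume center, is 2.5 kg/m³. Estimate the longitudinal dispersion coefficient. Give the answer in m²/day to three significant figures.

0.0998 m²/day

At the plume center C_max = M/(n_e·A·√(4πDt)), so D = M²/(4πt·(n_e·A·C_max)²).
n_e·A·C_max = 0.30 × 16 × 2.5 = 12.00 kg/m.
D = 170²/(4π × 160 × 12.00²) = 0.0998 m²/day.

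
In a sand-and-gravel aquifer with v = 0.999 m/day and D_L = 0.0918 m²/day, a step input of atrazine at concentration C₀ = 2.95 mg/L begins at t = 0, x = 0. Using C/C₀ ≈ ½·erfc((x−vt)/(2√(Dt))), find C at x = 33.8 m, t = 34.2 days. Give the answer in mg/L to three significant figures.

1.65 mg/L

For a continuous step input, C/C₀ ≈ ½·erfc((x−vt)/(2√(Dt))).
vt = 0.999 × 34.2 = 34.1658 m and 2√(Dt) = 2√(0.0918 × 34.2) = 3.544 m.
Argument (x−vt)/(2√(Dt)) = (33.8 − 34.1658)/3.544 = -0.1032; ½·erfc(-0.1032) = 0.5580.
C = 2.95 × 0.5580 = 1.65 mg/L.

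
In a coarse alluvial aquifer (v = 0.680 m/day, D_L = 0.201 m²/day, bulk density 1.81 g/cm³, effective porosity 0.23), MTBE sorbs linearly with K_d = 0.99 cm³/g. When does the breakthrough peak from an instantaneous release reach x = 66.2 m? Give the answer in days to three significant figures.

852 days

Retardation factor R = 1 + ρ_b·K_d/n = 1 + 1.81 × 0.99/0.23 = 8.791.
Sorption retards both mechanisms: v_R = v/R = 0.07735 m/day, D_R = D/R = 0.02286 m²/day.
Peak time from v_R²t² + 2D_R t − x² = 0: t = (√(D_R² + v_R²x²) − D_R)/v_R².
√(D_R² + v_R²x²) = √(0.02286² + 0.07735² × 66.2²) = 5.121; v_R² = 0.005983.
t = (5.121 − 0.02286)/0.005983 = 852 days.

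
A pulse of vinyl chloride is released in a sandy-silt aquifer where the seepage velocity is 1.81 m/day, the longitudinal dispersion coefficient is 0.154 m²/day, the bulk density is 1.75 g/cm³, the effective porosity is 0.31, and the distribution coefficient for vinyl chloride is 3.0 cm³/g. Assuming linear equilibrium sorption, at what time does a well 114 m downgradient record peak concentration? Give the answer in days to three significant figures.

Retardation factor R = 1 + ρ_b·K_d/n = 1 + 1.75 × 3.0/0.31 = 17.94.
Sorption retards both mechanisms: v_R = v/R = 0.1009 m/day, D_R = D/R = 0.008584 m²/day.
Peak time from v_R²t² + 2D_R t − x² = 0: t = (√(D_R² + v_R²x²) − D_R)/v_R².
√(D_R² + v_R²x²) = √(0.008584² + 0.1009² × 114²) = 11.50; v_R² = 0.01018.
t = (11.50 − 0.008584)/0.01018 = 1130 days.

1130 days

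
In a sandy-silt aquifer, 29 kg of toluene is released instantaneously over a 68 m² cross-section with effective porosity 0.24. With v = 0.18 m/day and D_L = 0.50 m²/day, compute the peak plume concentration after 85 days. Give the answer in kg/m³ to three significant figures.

The peak of an instantaneous 1D plume sits at x = vt; there the Gaussian factor is 1 and C_max = M/(n_e·A·√(4πDt)), where n_e·A is the pore area the mass is dissolved in.
√(4πDt) = √(4π × 0.50 × 85) = 23.11 m, so C_max = 29/(0.24 × 68 × 23.11) = 0.0769 kg/m³.

0.0769 kg/m³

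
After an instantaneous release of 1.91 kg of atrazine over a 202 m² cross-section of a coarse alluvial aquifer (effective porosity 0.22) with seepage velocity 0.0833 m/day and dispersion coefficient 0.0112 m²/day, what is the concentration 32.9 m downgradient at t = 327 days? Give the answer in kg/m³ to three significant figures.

0.000711 kg/m³

For an instantaneous plane source, C(x,t) = M/(n_e·A·√(4πDt)) · exp(−(x−vt)²/(4Dt)), with n_e·A the pore (flow) area.
Plume center vt = 0.0833 × 327 = 27.2391 m, so the well at 32.9 m is 5.6609 m downgradient of the peak.
√(4πDt) = 6.784 m, giving peak height M/(n_e·A·√(4πDt)) = 1.91/(0.22 × 202 × 6.784) = 0.006335 kg/m³.
(x−vt)²/(4Dt) = (5.6609)²/(4 × 0.0112 × 327) = 2.187; exp(−2.187) = 0.1123.
C = 0.006335 × 0.1123 = 0.000711 kg/m³.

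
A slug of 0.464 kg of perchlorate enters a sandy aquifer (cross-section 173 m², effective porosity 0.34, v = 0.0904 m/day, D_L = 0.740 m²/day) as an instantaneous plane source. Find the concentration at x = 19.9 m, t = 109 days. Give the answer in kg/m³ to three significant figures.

For an instantaneous plane source, C(x,t) = M/(n_e·A·√(4πDt)) · exp(−(x−vt)²/(4Dt)), with n_e·A the pore (flow) area.
Plume center vt = 0.0904 × 109 = 9.8536 m, so the well at 19.9 m is 10.0464 m downgradient of the peak.
√(4πDt) = 31.84 m, giving peak height M/(n_e·A·√(4πDt)) = 0.464/(0.34 × 173 × 31.84) = 0.0002478 kg/m³.
(x−vt)²/(4Dt) = (10.0464)²/(4 × 0.740 × 109) = 0.3128; exp(−0.3128) = 0.7314.
C = 0.0002478 × 0.7314 = 0.000181 kg/m³.

0.000181 kg/m³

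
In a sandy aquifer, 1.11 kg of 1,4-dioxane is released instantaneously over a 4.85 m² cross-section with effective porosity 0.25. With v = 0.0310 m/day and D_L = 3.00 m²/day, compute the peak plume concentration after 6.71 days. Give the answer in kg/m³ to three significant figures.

0.0576 kg/m³

The peak of an instantaneous 1D plume sits at x = vt; there the Gaussian factor is 1 and C_max = M/(n_e·A·√(4πDt)), where n_e·A is the pore area the mass is dissolved in.
√(4πDt) = √(4π × 3.00 × 6.71) = 15.90 m, so C_max = 1.11/(0.25 × 4.85 × 15.90) = 0.0576 kg/m³.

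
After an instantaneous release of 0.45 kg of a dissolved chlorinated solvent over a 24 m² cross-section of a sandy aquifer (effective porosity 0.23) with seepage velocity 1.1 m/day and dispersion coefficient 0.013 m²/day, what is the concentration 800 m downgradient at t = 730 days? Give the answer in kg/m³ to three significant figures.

0.00589 kg/m³

For an instantaneous plane source, C(x,t) = M/(n_e·A·√(4πDt)) · exp(−(x−vt)²/(4Dt)), with n_e·A the pore (flow) area.
Plume center vt = 1.1 × 730 = 803 m, so the well at 800 m is 3 m upgradient of the peak.
√(4πDt) = 10.92 m, giving peak height M/(n_e·A·√(4πDt)) = 0.45/(0.23 × 24 × 10.92) = 0.007465 kg/m³.
(x−vt)²/(4Dt) = (-3)²/(4 × 0.013 × 730) = 0.2371; exp(−0.2371) = 0.7889.
C = 0.007465 × 0.7889 = 0.00589 kg/m³.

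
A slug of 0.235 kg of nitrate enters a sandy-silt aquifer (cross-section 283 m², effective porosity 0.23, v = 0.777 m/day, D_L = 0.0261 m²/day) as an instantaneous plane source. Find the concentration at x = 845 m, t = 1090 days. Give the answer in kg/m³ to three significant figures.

For an instantaneous plane source, C(x,t) = M/(n_e·A·√(4πDt)) · exp(−(x−vt)²/(4Dt)), with n_e·A the pore (flow) area.
Plume center vt = 0.777 × 1090 = 846.93 m, so the well at 845 m is 1.93 m upgradient of the peak.
√(4πDt) = 18.91 m, giving peak height M/(n_e·A·√(4πDt)) = 0.235/(0.23 × 283 × 18.91) = 0.0001909 kg/m³.
(x−vt)²/(4Dt) = (-1.93)²/(4 × 0.0261 × 1090) = 0.03273; exp(−0.03273) = 0.9678.
C = 0.0001909 × 0.9678 = 0.000185 kg/m³.

0.000185 kg/m³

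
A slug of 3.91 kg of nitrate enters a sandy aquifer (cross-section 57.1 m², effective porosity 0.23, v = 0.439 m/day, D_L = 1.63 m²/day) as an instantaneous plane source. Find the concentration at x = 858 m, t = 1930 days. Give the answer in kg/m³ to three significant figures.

0.00148 kg/m³

For an instantaneous plane source, C(x,t) = M/(n_e·A·√(4πDt)) · exp(−(x−vt)²/(4Dt)), with n_e·A the pore (flow) area.
Plume center vt = 0.439 × 1930 = 847.27 m, so the well at 858 m is 10.73 m downgradient of the peak.
√(4πDt) = 198.8 m, giving peak height M/(n_e·A·√(4πDt)) = 3.91/(0.23 × 57.1 × 198.8) = 0.001498 kg/m³.
(x−vt)²/(4Dt) = (10.73)²/(4 × 1.63 × 1930) = 0.009149; exp(−0.009149) = 0.9909.
C = 0.001498 × 0.9909 = 0.00148 kg/m³.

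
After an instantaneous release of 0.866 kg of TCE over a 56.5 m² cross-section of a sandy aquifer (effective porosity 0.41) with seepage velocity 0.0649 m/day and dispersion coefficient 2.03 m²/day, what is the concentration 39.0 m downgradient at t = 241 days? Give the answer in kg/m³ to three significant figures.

0.000361 kg/m³

For an instantaneous plane source, C(x,t) = M/(n_e·A·√(4πDt)) · exp(−(x−vt)²/(4Dt)), with n_e·A the pore (flow) area.
Plume center vt = 0.0649 × 241 = 15.6409 m, so the well at 39.0 m is 23.3591 m downgradient of the peak.
√(4πDt) = 78.41 m, giving peak height M/(n_e·A·√(4πDt)) = 0.866/(0.41 × 56.5 × 78.41) = 0.0004768 kg/m³.
(x−vt)²/(4Dt) = (23.3591)²/(4 × 2.03 × 241) = 0.2788; exp(−0.2788) = 0.7567.
C = 0.0004768 × 0.7567 = 0.000361 kg/m³.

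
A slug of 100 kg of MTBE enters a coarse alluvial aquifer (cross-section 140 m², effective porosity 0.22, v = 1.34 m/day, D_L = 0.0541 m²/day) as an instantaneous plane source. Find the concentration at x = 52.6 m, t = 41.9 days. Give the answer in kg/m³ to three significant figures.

For an instantaneous plane source, C(x,t) = M/(n_e·A·√(4πDt)) · exp(−(x−vt)²/(4Dt)), with n_e·A the pore (flow) area.
Plume center vt = 1.34 × 41.9 = 56.146 m, so the well at 52.6 m is 3.546 m upgradient of the peak.
√(4πDt) = 5.337 m, giving peak height M/(n_e·A·√(4πDt)) = 100/(0.22 × 140 × 5.337) = 0.6083 kg/m³.
(x−vt)²/(4Dt) = (-3.546)²/(4 × 0.0541 × 41.9) = 1.387; exp(−1.387) = 0.2498.
C = 0.6083 × 0.2498 = 0.152 kg/m³.

0.152 kg/m³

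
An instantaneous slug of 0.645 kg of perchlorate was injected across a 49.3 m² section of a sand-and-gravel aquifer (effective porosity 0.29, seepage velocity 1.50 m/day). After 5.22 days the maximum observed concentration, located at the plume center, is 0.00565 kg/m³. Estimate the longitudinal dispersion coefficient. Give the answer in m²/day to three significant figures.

At the plume center C_max = M/(n_e·A·√(4πDt)), so D = M²/(4πt·(n_e·A·C_max)²).
n_e·A·C_max = 0.29 × 49.3 × 0.00565 = 0.08078 kg/m.
D = 0.645²/(4π × 5.22 × 0.08078²) = 0.972 m²/day.

0.972 m²/day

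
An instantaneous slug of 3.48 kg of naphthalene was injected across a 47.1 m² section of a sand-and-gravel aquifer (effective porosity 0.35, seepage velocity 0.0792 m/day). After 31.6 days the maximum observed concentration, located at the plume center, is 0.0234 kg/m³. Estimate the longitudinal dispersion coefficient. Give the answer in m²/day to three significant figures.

At the plume center C_max = M/(n_e·A·√(4πDt)), so D = M²/(4πt·(n_e·A·C_max)²).
n_e·A·C_max = 0.35 × 47.1 × 0.0234 = 0.3857 kg/m.
D = 3.48²/(4π × 31.6 × 0.3857²) = 0.205 m²/day.

0.205 m²/day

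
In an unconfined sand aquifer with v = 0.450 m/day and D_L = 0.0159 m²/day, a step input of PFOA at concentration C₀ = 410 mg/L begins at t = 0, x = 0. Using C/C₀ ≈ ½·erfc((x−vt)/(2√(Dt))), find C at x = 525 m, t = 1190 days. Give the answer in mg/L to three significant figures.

For a continuous step input, C/C₀ ≈ ½·erfc((x−vt)/(2√(Dt))).
vt = 0.450 × 1190 = 535.5 m and 2√(Dt) = 2√(0.0159 × 1190) = 8.700 m.
Argument (x−vt)/(2√(Dt)) = (525 − 535.5)/8.700 = -1.207; ½·erfc(-1.207) = 0.9561.
C = 410 × 0.9561 = 392 mg/L.

392 mg/L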